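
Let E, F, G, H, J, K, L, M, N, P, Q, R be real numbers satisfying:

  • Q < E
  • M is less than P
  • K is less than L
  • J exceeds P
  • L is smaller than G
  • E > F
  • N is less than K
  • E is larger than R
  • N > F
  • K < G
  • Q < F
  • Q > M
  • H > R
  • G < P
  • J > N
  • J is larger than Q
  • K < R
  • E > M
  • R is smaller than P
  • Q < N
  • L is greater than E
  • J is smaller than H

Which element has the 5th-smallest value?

K

Chaining the given pairs: M < Q < F < N < K < R < E < L < G < P < J < H.
The 5th smallest is K.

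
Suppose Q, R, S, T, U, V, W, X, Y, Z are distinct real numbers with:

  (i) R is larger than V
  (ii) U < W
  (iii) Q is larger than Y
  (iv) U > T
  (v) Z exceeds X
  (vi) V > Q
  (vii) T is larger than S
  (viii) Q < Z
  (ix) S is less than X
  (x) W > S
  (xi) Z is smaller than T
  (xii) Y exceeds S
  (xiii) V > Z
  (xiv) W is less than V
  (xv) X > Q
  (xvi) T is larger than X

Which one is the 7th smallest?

Piecing the relations together gives one ordering: S < Y < Q < X < Z < T < U < W < V < R.
The 7th smallest is U.

U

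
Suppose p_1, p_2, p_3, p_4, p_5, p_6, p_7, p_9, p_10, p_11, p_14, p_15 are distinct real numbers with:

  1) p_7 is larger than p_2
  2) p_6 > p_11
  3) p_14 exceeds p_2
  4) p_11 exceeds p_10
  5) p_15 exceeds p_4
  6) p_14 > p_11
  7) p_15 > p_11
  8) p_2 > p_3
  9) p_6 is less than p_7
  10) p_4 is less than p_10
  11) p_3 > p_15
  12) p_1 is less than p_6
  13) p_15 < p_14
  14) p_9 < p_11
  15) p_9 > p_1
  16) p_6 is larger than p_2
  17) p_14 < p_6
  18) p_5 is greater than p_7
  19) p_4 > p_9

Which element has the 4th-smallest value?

Piecing the relations together gives one ordering: p_1 < p_9 < p_4 < p_10 < p_11 < p_15 < p_3 < p_2 < p_14 < p_6 < p_7 < p_5.
The 4th smallest is p_10.

p_10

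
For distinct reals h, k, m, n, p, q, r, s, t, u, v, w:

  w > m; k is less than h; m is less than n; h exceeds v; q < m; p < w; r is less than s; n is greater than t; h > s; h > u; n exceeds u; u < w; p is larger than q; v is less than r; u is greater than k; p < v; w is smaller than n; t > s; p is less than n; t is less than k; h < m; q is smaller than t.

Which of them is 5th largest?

u

Piecing the relations together gives one ordering: q < p < v < r < s < t < k < u < h < m < w < n.
Counting 5 from the largest end gives u.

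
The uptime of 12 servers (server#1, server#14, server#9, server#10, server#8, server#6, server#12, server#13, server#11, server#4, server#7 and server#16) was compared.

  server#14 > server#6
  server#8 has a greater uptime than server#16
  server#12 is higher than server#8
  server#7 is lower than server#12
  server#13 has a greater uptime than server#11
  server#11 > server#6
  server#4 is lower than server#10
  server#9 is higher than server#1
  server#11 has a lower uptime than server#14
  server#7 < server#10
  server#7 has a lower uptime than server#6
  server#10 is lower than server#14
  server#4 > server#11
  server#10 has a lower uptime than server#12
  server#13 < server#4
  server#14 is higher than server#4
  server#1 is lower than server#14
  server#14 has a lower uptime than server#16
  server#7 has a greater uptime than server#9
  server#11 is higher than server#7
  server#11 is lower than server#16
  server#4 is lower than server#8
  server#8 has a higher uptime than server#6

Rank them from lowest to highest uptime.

Nothing is placed below server#1, so it is least; from there server#1 < server#9; server#9 < server#7; server#7 < server#6; server#6 < server#11; server#11 < server#13; server#13 < server#4; server#4 < server#10; server#10 < server#14; server#14 < server#16; server#16 < server#8; server#8 < server#12, each given directly.

server#1 < server#9 < server#7 < server#6 < server#11 < server#13 < server#4 < server#10 < server#14 < server#16 < server#8 < server#12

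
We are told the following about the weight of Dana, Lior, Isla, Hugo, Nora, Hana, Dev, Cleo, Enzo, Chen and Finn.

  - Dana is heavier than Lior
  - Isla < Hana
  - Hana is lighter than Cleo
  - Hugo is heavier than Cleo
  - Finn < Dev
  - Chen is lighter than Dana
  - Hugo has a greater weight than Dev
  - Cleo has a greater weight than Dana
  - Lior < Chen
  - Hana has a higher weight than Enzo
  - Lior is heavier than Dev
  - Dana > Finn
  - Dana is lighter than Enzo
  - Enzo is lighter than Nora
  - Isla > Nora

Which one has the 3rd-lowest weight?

The consecutive relations fix a unique order: Finn < Dev < Lior < Chen < Dana < Enzo < Nora < Isla < Hana < Cleo < Hugo.
Counting 3 from the smallest end gives Lior.

Lior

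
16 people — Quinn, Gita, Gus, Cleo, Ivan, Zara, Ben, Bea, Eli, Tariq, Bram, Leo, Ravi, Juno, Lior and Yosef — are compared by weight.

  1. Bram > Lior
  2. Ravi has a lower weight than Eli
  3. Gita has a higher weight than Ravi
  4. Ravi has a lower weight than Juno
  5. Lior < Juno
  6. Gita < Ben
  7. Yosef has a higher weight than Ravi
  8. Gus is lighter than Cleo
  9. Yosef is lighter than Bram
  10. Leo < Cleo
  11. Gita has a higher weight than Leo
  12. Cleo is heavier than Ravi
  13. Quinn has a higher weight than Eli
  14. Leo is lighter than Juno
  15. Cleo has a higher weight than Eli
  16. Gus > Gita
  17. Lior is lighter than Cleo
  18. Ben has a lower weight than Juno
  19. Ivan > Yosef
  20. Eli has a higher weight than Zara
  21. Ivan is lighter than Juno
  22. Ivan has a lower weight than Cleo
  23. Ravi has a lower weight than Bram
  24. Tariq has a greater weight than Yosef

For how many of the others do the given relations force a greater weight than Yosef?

Directly above Yosef: Ivan, Tariq, Bram.
One step further: Cleo, Juno (5 so far).
No other element is forced above Yosef by the given relations, so the count is 5.

5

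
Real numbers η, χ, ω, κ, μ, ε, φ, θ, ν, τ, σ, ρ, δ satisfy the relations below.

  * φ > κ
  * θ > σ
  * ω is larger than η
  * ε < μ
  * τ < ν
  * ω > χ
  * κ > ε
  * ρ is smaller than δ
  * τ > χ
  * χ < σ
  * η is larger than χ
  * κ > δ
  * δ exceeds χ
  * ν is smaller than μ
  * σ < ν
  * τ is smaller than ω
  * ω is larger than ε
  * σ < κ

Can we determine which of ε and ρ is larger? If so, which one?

Following every chain through ε: above ε we get ω, μ, κ, φ.
ρ is not reached, and no chain runs the other way from ρ to ε.
So the given relations leave the order of ε and ρ undetermined.

undetermined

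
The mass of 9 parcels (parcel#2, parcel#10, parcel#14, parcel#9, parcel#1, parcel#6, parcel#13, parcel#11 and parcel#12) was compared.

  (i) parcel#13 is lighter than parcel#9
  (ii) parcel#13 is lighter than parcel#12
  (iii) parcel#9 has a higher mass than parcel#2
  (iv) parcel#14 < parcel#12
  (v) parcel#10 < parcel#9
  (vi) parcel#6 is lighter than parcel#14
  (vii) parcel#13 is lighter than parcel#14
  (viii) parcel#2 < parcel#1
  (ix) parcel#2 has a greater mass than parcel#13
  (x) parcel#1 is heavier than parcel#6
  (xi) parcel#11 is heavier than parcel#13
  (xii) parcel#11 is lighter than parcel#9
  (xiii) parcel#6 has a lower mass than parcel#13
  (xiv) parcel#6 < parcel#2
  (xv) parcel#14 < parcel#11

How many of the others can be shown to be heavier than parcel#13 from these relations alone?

The elements the relations force above parcel#13 are parcel#14, parcel#11, parcel#2, parcel#1, parcel#12, parcel#9 — no chain reaches any other.
That is 6.

6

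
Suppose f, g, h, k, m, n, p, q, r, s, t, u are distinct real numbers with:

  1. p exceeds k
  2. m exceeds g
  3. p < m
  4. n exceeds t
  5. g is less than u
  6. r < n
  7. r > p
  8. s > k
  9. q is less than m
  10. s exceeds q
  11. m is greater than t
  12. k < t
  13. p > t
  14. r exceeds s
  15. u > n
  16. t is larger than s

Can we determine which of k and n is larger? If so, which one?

n

Chaining the given relations: k < s < t < p < r < n.
So n is larger.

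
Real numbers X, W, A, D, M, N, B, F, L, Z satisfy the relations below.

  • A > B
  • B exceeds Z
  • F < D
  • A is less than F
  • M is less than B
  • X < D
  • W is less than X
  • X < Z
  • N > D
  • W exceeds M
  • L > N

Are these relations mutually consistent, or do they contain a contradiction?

consistent

The single ordering M < W < X < Z < B < A < F < D < N < L satisfies every listed relation, so no contradiction arises.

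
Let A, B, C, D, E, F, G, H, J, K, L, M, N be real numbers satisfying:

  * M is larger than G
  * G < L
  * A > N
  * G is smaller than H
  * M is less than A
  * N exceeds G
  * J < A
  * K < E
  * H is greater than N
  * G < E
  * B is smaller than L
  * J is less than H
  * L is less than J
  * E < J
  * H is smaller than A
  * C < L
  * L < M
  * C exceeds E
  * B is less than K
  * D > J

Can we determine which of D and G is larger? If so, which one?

Link the given pairs in sequence: G < E; E < C; C < L; L < J; J < D.
Chaining these gives G < E < C < L < J < D.
So D is larger.

D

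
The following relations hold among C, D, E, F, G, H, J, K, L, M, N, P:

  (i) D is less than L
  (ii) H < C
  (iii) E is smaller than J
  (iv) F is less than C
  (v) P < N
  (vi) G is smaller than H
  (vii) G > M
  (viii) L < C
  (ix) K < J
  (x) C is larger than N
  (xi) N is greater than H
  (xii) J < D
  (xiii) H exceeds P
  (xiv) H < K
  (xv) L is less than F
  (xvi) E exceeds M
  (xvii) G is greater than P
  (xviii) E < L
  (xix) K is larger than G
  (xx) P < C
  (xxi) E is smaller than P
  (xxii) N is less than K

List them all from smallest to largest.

Each adjacent pair is fixed by a given relation: M < E; E < P; P < G; G < H; H < N; N < K; K < J; J < D; D < L; L < F; F < C. Chaining them end to end gives the full order.

M < E < P < G < H < N < K < J < D < L < F < C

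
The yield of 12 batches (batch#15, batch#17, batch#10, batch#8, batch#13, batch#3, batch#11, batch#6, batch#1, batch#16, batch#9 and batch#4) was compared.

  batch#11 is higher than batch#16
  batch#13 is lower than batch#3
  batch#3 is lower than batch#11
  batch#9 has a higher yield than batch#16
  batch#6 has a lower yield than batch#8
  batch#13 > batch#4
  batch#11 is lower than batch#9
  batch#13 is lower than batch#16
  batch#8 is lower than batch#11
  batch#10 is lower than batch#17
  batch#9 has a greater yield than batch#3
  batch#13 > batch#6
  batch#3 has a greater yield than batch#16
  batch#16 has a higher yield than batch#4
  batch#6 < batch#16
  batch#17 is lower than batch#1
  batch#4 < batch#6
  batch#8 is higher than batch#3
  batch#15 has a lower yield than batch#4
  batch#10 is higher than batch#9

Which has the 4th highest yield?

Piecing the relations together gives one ordering: batch#15 < batch#4 < batch#6 < batch#13 < batch#16 < batch#3 < batch#8 < batch#11 < batch#9 < batch#10 < batch#17 < batch#1.
Counting 4 from the largest end gives batch#9.

batch#9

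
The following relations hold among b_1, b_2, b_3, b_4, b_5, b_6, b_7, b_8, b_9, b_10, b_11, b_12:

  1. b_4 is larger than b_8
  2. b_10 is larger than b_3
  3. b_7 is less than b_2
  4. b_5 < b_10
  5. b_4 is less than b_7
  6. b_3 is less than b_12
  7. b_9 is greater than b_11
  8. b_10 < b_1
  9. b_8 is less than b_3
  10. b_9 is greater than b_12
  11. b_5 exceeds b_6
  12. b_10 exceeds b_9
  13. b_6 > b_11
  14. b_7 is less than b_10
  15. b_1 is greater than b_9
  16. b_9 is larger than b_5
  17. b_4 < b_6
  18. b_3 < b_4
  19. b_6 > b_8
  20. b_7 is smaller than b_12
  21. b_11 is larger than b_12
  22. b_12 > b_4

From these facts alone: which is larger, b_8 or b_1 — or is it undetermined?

Following the relations from b_8: b_8 < b_3 < b_4 < b_7 < b_12 < b_11 < b_6 < b_5 < b_9 < b_10 < b_1.
So b_1 is larger.

b_1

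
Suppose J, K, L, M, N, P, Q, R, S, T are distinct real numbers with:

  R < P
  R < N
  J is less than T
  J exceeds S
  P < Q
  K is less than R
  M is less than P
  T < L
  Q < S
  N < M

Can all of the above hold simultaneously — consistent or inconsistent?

consistent

The single ordering K < R < N < M < P < Q < S < J < T < L satisfies every listed relation, so no contradiction arises.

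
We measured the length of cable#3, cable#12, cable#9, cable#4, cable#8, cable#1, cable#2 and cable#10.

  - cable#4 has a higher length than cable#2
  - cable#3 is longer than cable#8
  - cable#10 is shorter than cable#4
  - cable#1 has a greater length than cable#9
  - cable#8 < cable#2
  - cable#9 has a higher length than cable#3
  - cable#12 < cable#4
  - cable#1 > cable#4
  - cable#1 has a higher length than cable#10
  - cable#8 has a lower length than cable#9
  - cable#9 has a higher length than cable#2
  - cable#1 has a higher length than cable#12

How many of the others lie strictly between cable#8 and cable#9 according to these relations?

The relations place cable#8 below cable#9. An element lies strictly between them when it is forced above cable#8 and also forced below cable#9.
Above cable#8: {cable#2, cable#4, cable#3, cable#1}. Below cable#9: {cable#2, cable#3}.
Intersection: {cable#2, cable#3} — 2.

2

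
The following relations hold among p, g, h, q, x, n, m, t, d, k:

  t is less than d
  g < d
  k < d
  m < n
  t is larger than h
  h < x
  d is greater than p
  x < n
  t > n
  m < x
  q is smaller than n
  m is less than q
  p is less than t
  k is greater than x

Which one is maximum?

d

m is not greatest since m < x; h is not greatest since h < t; q is not greatest since q < n; g is not greatest since g < d; x is not greatest since x < k; n is not greatest since n < t; k is not greatest since k < d; p is not greatest since p < d; t is not greatest since t < d.
Only d has nothing above it, so d is the maximum.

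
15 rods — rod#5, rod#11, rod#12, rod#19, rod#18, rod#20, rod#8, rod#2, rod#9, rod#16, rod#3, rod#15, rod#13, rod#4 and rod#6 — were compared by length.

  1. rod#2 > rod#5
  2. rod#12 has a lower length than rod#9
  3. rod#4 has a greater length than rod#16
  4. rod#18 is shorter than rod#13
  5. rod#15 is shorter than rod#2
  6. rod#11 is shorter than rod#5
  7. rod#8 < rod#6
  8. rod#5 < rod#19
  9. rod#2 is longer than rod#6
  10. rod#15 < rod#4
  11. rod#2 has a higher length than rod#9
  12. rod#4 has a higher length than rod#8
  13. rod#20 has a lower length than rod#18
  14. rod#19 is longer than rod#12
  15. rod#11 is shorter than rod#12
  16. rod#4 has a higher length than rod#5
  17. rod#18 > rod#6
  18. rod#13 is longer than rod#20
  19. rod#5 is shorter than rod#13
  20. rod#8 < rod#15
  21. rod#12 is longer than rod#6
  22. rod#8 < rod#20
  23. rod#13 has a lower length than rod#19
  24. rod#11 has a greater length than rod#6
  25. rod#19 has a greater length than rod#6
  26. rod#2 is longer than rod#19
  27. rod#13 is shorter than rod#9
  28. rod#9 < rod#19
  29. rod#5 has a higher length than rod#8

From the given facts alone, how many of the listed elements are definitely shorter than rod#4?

Directly below rod#4: rod#8, rod#5, rod#15, rod#16.
One step further: rod#11 (5 so far).
One step further: rod#6 (6 so far).
Nothing else is reachable below rod#4; 6 in all.

6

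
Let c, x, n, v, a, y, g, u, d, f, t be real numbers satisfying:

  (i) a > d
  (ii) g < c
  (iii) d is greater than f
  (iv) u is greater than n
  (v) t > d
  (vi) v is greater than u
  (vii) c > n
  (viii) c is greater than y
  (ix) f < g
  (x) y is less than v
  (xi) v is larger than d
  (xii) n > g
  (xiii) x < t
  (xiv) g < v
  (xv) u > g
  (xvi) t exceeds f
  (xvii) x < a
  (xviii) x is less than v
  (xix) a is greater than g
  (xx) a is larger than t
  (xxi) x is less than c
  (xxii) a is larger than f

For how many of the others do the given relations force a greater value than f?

8

Directly above f: g, d, t, a.
One step further: n, c, u, v (8 so far).
No other element is forced above f by the given relations, so the count is 8.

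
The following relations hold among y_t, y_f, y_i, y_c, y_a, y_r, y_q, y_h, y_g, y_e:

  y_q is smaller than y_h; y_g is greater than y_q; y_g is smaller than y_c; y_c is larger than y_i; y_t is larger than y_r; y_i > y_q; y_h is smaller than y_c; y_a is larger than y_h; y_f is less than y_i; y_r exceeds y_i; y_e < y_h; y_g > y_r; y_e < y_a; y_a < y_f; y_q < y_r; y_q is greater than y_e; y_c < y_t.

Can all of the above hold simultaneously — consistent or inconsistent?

consistent

The single ordering y_e < y_q < y_h < y_a < y_f < y_i < y_r < y_g < y_c < y_t satisfies every listed relation, so no contradiction arises.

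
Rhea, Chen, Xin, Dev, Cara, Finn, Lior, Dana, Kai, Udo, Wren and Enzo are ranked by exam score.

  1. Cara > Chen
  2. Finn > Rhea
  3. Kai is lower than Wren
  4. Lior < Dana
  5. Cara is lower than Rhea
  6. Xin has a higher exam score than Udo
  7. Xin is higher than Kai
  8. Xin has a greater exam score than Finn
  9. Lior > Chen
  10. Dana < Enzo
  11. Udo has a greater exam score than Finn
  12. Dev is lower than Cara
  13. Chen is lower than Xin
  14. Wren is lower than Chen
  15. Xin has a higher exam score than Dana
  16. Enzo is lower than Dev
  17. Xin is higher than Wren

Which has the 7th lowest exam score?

Dev

Piecing the relations together gives one ordering: Kai < Wren < Chen < Lior < Dana < Enzo < Dev < Cara < Rhea < Finn < Udo < Xin.
Counting 7 from the smallest end gives Dev.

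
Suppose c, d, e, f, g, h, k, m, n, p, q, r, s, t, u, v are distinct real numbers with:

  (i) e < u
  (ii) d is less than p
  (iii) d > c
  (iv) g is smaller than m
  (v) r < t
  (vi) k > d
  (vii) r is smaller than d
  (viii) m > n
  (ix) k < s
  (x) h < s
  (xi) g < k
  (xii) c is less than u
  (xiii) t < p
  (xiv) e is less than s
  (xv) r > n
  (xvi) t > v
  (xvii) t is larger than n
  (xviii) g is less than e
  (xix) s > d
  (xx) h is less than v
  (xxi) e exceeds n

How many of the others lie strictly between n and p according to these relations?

3

Chaining upward from n reaches: r, d, e, m, t, u, k, s.
Chaining downward from p reaches: c, h, v, r, d, t.
Strictly between n and p are those in both lists: r, d, t — 3 elements.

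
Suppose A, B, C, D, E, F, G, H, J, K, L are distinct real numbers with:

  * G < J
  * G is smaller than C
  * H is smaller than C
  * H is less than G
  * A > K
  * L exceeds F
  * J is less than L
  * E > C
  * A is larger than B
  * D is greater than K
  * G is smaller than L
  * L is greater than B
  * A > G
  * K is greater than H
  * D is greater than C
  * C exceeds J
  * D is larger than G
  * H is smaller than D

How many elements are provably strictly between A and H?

The relations place H below A. An element lies strictly between them when it is forced above H and also forced below A.
Above H: {K, G, J, C, E, L, D}. Below A: {K, G, B}.
Intersection: {K, G} — 2.

2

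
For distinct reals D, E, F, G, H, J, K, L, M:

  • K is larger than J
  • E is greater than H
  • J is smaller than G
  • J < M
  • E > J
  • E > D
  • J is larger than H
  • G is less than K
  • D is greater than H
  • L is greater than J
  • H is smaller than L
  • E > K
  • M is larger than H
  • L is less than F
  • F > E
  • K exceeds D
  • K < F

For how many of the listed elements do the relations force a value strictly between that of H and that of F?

6

Chaining upward from H reaches: J, M, D, L, G, K, E.
Chaining downward from F reaches: J, D, L, G, K, E.
Strictly between H and F are those in both lists: J, D, L, G, K, E — 6 elements.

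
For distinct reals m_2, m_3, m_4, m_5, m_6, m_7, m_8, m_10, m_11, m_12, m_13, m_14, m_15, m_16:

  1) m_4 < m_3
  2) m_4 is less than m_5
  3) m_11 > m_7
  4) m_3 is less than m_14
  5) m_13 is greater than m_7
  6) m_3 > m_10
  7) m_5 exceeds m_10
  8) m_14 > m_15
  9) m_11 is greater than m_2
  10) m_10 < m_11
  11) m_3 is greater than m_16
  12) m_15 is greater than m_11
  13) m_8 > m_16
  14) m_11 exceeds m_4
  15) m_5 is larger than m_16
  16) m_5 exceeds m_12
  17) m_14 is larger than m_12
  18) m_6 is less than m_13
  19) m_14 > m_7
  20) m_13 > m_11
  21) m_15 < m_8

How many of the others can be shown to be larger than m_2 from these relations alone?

The elements the relations force above m_2 are m_11, m_13, m_15, m_8, m_14 — no chain reaches any other.
That is 5.

5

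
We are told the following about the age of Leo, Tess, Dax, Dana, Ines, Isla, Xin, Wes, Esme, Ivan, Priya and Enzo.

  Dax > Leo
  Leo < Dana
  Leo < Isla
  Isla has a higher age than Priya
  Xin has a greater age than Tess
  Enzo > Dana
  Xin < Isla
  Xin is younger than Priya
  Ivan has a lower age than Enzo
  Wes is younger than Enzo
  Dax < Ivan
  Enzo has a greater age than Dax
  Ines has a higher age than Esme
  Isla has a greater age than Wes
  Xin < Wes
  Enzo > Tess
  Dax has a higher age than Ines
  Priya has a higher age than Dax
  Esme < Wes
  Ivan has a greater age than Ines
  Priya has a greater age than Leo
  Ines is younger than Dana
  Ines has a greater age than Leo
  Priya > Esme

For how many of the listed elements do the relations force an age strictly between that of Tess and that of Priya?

1

Chaining upward from Tess reaches: Xin, Wes, Isla, Enzo.
Chaining downward from Priya reaches: Xin, Leo, Esme, Ines, Dax.
Strictly between Tess and Priya are those in both lists: Xin — 1 element.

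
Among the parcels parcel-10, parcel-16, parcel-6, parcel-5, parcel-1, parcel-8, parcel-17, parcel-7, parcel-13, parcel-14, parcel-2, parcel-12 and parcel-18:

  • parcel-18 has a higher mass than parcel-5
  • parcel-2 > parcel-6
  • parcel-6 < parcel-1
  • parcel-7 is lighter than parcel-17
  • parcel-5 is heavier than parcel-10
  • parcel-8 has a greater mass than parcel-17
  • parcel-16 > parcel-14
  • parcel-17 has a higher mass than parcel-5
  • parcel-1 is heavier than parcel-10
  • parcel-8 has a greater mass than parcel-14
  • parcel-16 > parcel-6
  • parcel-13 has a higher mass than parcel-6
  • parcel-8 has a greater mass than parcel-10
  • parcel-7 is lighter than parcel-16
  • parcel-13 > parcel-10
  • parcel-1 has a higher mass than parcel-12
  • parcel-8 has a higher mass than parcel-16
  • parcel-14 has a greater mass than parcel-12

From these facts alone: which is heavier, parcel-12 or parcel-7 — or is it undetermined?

undetermined

Following every chain through parcel-12: above parcel-12 we get parcel-14, parcel-16, parcel-8, parcel-1.
parcel-7 is not reached, and no chain runs the other way from parcel-7 to parcel-12.
So the given relations leave the order of parcel-12 and parcel-7 undetermined.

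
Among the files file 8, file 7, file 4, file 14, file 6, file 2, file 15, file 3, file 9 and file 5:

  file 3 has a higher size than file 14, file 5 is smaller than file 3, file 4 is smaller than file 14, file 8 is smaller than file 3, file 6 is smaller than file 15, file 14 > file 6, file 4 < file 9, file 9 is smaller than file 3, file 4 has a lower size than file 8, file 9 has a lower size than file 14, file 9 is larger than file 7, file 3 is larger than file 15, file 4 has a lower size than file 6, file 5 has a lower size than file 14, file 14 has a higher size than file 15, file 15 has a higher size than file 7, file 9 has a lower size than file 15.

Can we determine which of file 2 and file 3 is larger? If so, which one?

undetermined

Following every chain through file 2: nothing is chained to file 2.
file 3 is not reached, and no chain runs the other way from file 3 to file 2.
So the given relations leave the order of file 2 and file 3 undetermined.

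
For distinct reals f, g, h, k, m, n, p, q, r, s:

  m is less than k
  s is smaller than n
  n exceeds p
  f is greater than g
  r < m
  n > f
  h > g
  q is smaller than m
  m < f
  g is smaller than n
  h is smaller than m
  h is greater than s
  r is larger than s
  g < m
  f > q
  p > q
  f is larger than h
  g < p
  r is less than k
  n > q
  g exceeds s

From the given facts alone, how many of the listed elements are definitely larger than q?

5

The elements the relations force above q are m, p, f, n, k — no chain reaches any other.
That is 5.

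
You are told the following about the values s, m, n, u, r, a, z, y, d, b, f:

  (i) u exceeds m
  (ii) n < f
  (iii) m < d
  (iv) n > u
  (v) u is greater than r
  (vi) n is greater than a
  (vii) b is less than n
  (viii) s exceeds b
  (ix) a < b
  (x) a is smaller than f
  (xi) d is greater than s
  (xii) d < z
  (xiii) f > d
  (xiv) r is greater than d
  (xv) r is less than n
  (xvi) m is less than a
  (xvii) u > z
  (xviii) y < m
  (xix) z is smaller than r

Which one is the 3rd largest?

The consecutive relations fix a unique order: y < m < a < b < s < d < z < r < u < n < f.
Counting 3 from the largest end gives u.

u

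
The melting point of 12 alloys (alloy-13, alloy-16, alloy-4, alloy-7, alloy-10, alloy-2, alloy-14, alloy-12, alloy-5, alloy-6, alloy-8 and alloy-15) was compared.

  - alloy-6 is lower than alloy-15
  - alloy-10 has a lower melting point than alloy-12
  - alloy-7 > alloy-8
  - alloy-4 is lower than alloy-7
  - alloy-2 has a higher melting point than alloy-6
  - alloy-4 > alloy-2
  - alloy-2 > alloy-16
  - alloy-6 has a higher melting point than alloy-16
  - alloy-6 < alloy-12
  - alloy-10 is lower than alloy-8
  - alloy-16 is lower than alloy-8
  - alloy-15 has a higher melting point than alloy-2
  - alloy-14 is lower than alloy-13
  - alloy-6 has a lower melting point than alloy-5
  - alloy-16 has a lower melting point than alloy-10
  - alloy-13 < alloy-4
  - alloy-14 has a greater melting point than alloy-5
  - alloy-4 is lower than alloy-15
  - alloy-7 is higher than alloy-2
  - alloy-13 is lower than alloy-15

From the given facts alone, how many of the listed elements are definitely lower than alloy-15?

7

From alloy-15 the given relations immediately reach alloy-6, alloy-13, alloy-2, alloy-4.
From those, alloy-16, alloy-14 — 6 in total.
From those, alloy-5 — 7 in total.
No other element is forced below alloy-15 by the given relations, so the count is 7.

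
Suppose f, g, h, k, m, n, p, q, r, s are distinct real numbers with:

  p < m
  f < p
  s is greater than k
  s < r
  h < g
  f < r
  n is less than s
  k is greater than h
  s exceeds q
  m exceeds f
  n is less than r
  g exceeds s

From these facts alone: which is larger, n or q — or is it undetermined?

Following every chain through n: above n we get s, r, g.
q is not reached, and no chain runs the other way from q to n.
So the given relations leave the order of n and q undetermined.

undetermined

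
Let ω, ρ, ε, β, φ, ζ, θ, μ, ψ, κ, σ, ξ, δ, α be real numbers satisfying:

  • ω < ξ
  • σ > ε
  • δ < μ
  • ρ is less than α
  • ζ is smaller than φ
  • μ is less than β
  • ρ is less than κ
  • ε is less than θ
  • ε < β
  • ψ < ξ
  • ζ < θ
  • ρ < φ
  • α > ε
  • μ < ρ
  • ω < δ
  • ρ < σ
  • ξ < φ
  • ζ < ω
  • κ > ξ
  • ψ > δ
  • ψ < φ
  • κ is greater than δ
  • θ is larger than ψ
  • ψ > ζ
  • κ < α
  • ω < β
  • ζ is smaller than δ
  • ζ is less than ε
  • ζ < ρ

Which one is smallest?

ζ

ε is not least since ζ < ε; ω is not least since ζ < ω; δ is not least since ζ < δ; ψ is not least since δ < ψ; ξ is not least since ω < ξ; μ is not least since δ < μ; ρ is not least since ζ < ρ; θ is not least since ζ < θ; φ is not least since ψ < φ; β is not least since ω < β; κ is not least since δ < κ; σ is not least since ε < σ; α is not least since ρ < α.
Only ζ has nothing below it, so ζ is the smallest.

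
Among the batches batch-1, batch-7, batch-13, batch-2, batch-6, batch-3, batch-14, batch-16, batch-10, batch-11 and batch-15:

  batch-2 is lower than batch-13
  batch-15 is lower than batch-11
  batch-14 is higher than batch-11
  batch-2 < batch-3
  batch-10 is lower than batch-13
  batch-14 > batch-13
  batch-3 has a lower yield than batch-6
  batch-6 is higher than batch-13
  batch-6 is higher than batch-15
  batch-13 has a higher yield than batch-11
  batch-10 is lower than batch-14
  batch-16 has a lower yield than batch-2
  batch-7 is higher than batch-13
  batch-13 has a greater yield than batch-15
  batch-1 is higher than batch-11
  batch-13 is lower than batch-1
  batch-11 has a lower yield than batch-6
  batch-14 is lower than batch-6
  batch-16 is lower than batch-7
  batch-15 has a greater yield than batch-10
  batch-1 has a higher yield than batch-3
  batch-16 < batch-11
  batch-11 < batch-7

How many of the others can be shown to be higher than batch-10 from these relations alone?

7

Directly above batch-10: batch-15, batch-13, batch-14.
One step further: batch-11, batch-6, batch-1, batch-7 (7 so far).
No other element is forced above batch-10 by the given relations, so the count is 7.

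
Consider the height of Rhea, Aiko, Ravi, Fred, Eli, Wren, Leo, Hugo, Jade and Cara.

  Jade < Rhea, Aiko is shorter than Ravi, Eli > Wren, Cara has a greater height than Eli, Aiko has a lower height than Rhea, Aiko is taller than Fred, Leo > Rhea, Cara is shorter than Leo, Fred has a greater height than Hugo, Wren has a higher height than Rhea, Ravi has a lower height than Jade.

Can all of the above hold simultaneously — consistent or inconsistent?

consistent

The single ordering Hugo < Fred < Aiko < Ravi < Jade < Rhea < Wren < Eli < Cara < Leo satisfies every listed relation, so no contradiction arises.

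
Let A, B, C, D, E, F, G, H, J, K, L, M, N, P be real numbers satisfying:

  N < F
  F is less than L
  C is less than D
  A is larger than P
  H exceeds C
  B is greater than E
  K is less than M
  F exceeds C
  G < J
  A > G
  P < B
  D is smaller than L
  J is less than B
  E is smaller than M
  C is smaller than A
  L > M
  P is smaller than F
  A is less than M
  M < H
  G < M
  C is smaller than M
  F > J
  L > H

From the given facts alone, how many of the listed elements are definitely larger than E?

The elements the relations force above E are M, B, H, L — no chain reaches any other.
That is 4.

4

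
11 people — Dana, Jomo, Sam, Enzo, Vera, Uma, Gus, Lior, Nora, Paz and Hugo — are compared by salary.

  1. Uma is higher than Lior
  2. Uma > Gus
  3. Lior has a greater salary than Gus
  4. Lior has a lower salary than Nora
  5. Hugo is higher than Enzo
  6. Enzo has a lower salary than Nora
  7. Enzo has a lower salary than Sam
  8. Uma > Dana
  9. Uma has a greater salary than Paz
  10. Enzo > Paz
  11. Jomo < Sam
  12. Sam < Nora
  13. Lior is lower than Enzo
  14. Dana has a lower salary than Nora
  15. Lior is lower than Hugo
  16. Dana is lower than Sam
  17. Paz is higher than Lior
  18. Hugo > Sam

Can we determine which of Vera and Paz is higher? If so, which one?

Following every chain through Vera: nothing is chained to Vera.
Paz is not reached, and no chain runs the other way from Paz to Vera.
So the given relations leave the order of Vera and Paz undetermined.

undetermined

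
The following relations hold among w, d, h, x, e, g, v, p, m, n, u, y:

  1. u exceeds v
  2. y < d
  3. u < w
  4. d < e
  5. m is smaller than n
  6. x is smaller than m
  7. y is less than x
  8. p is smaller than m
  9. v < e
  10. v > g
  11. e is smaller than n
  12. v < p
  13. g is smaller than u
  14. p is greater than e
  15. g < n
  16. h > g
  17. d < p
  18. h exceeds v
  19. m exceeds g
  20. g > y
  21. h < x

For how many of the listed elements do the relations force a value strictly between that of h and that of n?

Chaining upward from h reaches: x, m.
Chaining downward from n reaches: y, g, v, d, x, e, p, m.
Strictly between h and n are those in both lists: x, m — 2 elements.

2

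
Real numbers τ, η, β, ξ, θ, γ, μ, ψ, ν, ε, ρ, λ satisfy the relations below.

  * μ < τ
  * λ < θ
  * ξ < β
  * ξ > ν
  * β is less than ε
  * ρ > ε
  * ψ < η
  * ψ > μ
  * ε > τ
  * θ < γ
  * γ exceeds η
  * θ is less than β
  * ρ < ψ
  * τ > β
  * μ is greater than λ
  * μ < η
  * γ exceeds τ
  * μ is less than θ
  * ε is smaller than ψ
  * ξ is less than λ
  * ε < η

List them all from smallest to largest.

ν < ξ < λ < μ < θ < β < τ < ε < ρ < ψ < η < γ

The consecutive links are each given: ν < ξ; ξ < λ; λ < μ; μ < θ; θ < β; β < τ; τ < ε; ε < ρ; ρ < ψ; ψ < η; η < γ.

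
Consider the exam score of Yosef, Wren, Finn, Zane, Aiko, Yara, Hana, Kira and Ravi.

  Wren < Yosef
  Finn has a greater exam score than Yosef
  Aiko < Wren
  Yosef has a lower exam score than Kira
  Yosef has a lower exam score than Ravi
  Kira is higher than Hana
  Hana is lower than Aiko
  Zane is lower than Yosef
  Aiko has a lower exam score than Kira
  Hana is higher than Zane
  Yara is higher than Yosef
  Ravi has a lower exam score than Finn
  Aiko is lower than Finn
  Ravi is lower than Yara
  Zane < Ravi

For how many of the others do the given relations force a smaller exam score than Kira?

5

The elements the relations force below Kira are Zane, Hana, Aiko, Wren, Yosef — no chain reaches any other.
That is 5.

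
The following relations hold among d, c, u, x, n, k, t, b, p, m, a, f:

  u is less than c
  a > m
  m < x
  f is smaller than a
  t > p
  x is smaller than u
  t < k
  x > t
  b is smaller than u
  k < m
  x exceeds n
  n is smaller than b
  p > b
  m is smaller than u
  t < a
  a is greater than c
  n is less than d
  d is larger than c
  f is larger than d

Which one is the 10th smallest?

d

Piecing the relations together gives one ordering: n < b < p < t < k < m < x < u < c < d < f < a.
The 10th smallest is d.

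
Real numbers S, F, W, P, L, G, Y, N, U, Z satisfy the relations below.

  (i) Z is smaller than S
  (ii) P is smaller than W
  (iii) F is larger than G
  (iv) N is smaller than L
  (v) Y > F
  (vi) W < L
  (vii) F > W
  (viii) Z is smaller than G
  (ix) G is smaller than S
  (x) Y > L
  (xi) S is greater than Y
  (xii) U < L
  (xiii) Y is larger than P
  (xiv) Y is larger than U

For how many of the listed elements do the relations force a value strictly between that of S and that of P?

The relations place P below S. An element lies strictly between them when it is forced above P and also forced below S.
Above P: {W, F, L, Y}. Below S: {Z, U, W, N, G, F, L, Y}.
Intersection: {W, F, L, Y} — 4.

4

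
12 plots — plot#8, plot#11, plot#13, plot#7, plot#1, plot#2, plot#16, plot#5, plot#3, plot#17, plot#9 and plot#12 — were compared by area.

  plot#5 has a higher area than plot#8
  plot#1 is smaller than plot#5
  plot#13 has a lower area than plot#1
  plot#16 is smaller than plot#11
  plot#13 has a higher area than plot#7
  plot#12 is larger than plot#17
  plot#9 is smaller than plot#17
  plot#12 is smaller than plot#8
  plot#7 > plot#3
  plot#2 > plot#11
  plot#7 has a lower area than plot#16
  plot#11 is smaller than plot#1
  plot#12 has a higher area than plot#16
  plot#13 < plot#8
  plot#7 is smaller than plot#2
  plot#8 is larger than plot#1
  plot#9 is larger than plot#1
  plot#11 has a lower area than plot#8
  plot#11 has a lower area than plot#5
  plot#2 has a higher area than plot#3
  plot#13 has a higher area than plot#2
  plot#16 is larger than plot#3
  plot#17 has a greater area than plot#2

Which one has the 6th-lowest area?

Chaining the given pairs: plot#3 < plot#7 < plot#16 < plot#11 < plot#2 < plot#13 < plot#1 < plot#9 < plot#17 < plot#12 < plot#8 < plot#5.
Counting 6 from the smallest end gives plot#13.

plot#13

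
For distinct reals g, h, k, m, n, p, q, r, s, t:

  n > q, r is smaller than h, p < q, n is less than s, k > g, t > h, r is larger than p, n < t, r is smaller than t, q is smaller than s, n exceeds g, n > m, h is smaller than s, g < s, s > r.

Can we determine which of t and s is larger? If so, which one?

Following every chain through s: below s we get g, p, r, m, q, n, h.
t is not reached, and no chain runs the other way from t to s.
So the given relations leave the order of s and t undetermined.

undetermined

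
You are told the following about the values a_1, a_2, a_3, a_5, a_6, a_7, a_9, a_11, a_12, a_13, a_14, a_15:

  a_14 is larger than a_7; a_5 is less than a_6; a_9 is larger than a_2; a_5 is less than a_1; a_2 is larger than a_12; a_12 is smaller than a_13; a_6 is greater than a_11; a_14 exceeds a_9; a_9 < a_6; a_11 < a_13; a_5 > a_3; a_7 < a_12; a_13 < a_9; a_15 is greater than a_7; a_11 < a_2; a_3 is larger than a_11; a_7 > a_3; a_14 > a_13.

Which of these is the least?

a_11

a_3 is not least since a_11 < a_3; a_7 is not least since a_3 < a_7; a_5 is not least since a_3 < a_5; a_12 is not least since a_7 < a_12; a_13 is not least since a_12 < a_13; a_2 is not least since a_12 < a_2; a_15 is not least since a_7 < a_15; a_9 is not least since a_13 < a_9; a_14 is not least since a_7 < a_14; a_1 is not least since a_5 < a_1; a_6 is not least since a_11 < a_6.
Only a_11 has nothing below it, so a_11 is the least.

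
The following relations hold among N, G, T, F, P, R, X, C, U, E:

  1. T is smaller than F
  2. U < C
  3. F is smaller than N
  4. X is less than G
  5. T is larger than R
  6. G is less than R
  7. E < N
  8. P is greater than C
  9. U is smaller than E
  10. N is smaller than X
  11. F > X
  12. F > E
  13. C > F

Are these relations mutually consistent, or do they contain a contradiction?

We have F < N stated directly, yet also N < X < G < R < T < F by chaining the others — so N < F. Contradiction.

inconsistent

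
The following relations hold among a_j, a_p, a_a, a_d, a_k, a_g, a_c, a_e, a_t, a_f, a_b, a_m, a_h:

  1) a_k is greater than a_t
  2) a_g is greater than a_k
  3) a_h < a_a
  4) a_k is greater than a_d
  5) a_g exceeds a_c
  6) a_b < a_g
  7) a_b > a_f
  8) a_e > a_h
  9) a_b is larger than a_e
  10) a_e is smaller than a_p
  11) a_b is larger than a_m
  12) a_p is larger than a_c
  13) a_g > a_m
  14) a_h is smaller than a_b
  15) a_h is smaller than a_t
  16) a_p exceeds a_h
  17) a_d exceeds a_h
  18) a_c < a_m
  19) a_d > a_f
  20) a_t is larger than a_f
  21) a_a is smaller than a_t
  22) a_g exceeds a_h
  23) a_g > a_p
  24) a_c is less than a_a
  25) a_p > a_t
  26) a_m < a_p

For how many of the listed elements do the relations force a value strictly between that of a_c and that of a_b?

The relations place a_c below a_b. An element lies strictly between them when it is forced above a_c and also forced below a_b.
Above a_c: {a_a, a_t, a_m, a_k, a_p, a_g}. Below a_b: {a_f, a_h, a_e, a_m}.
Intersection: {a_m} — 1.

1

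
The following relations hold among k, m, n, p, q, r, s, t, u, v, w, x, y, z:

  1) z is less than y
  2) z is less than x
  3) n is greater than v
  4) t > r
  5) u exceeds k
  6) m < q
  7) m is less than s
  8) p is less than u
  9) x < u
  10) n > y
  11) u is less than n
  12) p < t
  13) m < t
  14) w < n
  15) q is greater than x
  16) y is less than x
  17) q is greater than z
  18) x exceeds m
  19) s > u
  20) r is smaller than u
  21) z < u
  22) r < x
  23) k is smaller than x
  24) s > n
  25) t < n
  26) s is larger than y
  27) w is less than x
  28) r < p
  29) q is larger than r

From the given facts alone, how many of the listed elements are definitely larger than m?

Directly above m: t, x, s, q.
One step further: u, n (6 so far).
Nothing else is reachable above m; 6 in all.

6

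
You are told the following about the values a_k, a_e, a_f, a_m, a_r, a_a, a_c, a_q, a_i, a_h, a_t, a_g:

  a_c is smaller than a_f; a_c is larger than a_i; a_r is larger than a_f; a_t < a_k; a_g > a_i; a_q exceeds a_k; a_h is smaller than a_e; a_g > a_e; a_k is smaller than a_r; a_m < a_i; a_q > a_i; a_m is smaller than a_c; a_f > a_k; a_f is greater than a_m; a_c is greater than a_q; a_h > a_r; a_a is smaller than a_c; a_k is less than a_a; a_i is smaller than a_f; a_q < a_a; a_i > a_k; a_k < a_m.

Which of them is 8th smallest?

a_f

The consecutive relations fix a unique order: a_t < a_k < a_m < a_i < a_q < a_a < a_c < a_f < a_r < a_h < a_e < a_g.
Counting 8 from the smallest end gives a_f.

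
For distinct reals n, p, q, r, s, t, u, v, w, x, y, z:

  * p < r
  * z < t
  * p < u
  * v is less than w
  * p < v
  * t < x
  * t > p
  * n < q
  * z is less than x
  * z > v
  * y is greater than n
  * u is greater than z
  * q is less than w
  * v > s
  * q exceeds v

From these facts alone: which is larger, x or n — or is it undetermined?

undetermined

Following every chain through n: above n we get q, y, w.
x is not reached, and no chain runs the other way from x to n.
So the given relations leave the order of n and x undetermined.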